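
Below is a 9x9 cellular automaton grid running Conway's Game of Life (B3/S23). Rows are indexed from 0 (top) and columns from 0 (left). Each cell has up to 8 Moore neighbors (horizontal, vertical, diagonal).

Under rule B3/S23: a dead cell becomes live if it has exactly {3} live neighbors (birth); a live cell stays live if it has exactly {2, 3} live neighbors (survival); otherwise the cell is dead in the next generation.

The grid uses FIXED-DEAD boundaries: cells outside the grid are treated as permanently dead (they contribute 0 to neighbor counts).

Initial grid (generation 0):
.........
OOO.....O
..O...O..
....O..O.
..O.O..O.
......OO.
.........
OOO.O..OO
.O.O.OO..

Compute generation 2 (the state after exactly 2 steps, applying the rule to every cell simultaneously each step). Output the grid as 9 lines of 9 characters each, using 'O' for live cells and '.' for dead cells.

Simulating step by step:
Generation 0 (given above): 23 live cells
Generation 1: 33 live cells
.O.......
.OO......
..OO...O.
.....OOO.
...O.O.OO
......OO.
.O....O.O
OOOOOOOO.
OO.OOOOO.
Generation 2: 23 live cells
(generation 2 grid is the final answer)

Answer: .OO......
.O.O.....
.OOO...O.
..OO.O...
....OO..O
.....O...
OO.OO...O
........O
O......O.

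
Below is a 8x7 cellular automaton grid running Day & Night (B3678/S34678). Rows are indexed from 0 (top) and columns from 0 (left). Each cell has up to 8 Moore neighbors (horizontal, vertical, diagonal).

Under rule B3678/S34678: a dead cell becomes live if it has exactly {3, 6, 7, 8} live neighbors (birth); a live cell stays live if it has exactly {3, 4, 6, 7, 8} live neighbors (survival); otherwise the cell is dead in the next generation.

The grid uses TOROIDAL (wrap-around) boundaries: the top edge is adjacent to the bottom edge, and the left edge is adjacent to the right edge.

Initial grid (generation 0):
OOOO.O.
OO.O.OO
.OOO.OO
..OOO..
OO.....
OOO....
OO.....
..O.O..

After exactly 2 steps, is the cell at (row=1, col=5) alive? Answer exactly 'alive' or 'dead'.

Simulating step by step:
Generation 0 (given above): 27 live cells
Generation 1: 28 live cells
O..O.O.
OOOOOOO
.OO.OOO
...OOOO
O......
.OO...O
O..O...
.OO...O
Generation 2: 32 live cells
.OOO.OO
....OOO
OO.OOOO
.OOOO.O
OOOOO..
.O.....
O.....O
.OOOO.O

Cell (1,5) at generation 2: 1 -> alive

Answer: alive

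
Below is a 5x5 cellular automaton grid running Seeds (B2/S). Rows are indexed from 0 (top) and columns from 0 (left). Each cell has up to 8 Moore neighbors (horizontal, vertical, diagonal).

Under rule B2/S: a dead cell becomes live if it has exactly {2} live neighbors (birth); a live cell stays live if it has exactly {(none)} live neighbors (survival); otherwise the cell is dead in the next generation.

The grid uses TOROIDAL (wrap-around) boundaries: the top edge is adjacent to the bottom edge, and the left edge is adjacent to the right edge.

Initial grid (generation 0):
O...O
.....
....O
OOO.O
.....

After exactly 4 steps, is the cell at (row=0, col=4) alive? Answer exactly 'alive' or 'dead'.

Answer: alive

Derivation:
Simulating step by step:
Generation 0 (given above): 7 live cells
Generation 1: 3 live cells
.....
...O.
..O..
.....
..O..
Generation 2: 7 live cells
..OO.
..O..
...O.
.OOO.
.....
Generation 3: 6 live cells
.O...
.O..O
....O
....O
....O
Generation 4: 6 live cells
..OOO
..OO.
.....
.....
...O.

Cell (0,4) at generation 4: 1 -> alive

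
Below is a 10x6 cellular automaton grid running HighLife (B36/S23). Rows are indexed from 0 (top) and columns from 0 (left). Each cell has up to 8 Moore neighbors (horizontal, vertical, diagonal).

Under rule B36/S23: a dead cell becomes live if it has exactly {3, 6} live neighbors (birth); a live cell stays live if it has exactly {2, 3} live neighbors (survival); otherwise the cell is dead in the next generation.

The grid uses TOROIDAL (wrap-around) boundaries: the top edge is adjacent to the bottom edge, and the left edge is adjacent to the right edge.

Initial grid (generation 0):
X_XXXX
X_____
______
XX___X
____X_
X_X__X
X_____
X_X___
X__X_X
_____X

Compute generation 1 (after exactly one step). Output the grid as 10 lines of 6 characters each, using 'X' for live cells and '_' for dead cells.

Answer: XX_XX_
XX_XX_
_X___X
X____X
____X_
XX___X
X_____
X_____
XX__XX
_XX_X_

Derivation:
Simulating step by step:
Generation 0 (given above): 20 live cells
Generation 1: 25 live cells
(generation 1 grid is the final answer)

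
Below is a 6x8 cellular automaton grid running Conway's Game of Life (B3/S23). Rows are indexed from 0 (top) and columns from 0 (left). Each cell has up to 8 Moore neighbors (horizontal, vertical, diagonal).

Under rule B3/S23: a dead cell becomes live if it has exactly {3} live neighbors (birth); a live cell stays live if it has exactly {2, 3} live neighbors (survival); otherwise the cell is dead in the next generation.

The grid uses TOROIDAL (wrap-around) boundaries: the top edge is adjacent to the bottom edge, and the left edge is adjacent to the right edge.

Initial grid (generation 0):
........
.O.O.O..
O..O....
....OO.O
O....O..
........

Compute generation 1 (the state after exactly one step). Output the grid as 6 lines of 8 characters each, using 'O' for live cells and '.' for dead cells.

Simulating step by step:
Generation 0 (given above): 10 live cells
Generation 1: 15 live cells
(generation 1 grid is the final answer)

Answer: ........
..O.O...
O.OO.OO.
O...OOOO
....OOO.
........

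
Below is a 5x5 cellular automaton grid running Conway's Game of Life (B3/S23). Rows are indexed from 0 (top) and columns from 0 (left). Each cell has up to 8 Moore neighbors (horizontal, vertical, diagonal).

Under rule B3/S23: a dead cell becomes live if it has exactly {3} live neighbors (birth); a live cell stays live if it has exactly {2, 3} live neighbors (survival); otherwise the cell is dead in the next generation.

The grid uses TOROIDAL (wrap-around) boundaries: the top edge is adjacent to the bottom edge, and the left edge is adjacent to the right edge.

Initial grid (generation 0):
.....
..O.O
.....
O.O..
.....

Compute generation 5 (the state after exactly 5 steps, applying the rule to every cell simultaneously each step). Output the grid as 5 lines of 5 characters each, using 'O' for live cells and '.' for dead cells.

Simulating step by step:
Generation 0 (given above): 4 live cells
Generation 1: 2 live cells
.....
.....
.O.O.
.....
.....
Generation 2: 0 live cells
.....
.....
.....
.....
.....
Generation 3: 0 live cells
.....
.....
.....
.....
.....
Generation 4: 0 live cells
.....
.....
.....
.....
.....
Generation 5: 0 live cells
(generation 5 grid is the final answer)

Answer: .....
.....
.....
.....
.....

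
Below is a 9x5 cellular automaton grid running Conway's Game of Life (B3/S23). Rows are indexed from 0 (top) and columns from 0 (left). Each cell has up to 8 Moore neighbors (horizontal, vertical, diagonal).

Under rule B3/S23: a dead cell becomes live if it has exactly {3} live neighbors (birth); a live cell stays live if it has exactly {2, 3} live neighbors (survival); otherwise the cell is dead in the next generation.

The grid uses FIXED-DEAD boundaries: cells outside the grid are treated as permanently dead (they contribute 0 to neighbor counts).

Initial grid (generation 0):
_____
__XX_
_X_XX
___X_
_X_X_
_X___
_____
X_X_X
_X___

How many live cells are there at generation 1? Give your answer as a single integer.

Simulating step by step:
Generation 0 (given above): 13 live cells
Generation 1: 9 live cells
_____
__XXX
____X
___X_
_____
__X__
_X___
_X___
_X___
Population at generation 1: 9

Answer: 9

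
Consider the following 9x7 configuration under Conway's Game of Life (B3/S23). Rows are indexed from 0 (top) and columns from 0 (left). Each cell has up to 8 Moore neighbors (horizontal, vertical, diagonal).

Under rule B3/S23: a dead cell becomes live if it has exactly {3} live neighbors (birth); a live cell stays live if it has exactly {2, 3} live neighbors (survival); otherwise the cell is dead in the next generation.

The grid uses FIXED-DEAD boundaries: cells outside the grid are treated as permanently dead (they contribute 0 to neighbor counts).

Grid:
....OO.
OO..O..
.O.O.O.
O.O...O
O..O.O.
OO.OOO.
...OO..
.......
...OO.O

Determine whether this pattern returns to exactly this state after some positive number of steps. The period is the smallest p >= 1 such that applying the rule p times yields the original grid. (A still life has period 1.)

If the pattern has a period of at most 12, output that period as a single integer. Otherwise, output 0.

Answer: 0

Derivation:
Simulating and comparing each generation to the original:
Gen 0 (original, given above): 24 live cells
Gen 1: 25 live cells, differs from original
Gen 2: 22 live cells, differs from original
Gen 3: 23 live cells, differs from original
Gen 4: 23 live cells, differs from original
Gen 5: 23 live cells, differs from original
Gen 6: 20 live cells, differs from original
Gen 7: 23 live cells, differs from original
Gen 8: 22 live cells, differs from original
Gen 9: 20 live cells, differs from original
Gen 10: 23 live cells, differs from original
Gen 11: 19 live cells, differs from original
Gen 12: 16 live cells, differs from original
No period found within 12 steps.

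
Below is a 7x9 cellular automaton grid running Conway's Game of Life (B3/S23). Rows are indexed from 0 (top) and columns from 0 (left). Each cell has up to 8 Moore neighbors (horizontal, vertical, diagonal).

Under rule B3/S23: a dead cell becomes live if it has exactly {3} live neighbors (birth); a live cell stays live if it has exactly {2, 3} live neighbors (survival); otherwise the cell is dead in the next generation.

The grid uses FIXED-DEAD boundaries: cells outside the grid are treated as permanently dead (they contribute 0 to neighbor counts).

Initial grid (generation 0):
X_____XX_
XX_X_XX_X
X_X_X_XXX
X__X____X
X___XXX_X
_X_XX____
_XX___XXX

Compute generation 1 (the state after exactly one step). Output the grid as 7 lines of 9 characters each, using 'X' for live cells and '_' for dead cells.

Simulating step by step:
Generation 0 (given above): 31 live cells
Generation 1: 32 live cells
(generation 1 grid is the final answer)

Answer: XX___XXX_
X_XXX___X
X_X_X_X_X
X__X____X
XXX__X_X_
XX_XX___X
_XXX___X_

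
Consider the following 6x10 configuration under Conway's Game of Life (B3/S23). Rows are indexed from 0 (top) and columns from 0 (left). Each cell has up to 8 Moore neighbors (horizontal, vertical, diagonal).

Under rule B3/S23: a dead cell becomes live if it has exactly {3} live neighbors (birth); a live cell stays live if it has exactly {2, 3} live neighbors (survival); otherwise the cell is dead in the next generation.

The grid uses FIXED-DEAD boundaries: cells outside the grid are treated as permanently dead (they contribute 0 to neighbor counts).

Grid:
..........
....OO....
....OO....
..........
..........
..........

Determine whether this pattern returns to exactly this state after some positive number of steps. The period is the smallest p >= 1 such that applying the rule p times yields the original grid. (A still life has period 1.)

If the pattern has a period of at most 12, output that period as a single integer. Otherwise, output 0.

Answer: 1

Derivation:
Simulating and comparing each generation to the original:
Gen 0 (original, given above): 4 live cells
Gen 1: 4 live cells, MATCHES original -> period = 1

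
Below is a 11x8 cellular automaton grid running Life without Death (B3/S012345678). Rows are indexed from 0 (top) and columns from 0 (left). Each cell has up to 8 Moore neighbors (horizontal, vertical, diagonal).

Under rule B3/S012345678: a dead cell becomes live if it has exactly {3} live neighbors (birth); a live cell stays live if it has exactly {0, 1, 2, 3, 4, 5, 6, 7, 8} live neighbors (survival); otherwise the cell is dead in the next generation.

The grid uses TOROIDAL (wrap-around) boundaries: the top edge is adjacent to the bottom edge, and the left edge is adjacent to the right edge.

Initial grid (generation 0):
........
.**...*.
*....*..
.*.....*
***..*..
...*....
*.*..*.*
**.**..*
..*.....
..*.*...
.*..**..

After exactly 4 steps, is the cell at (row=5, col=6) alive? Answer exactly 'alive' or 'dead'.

Simulating step by step:
Generation 0 (given above): 27 live cells
Generation 1: 45 live cells
.**..*..
.**...*.
*.*..***
.**...**
***..*..
...**.**
*.*..***
**.**.**
*.*.*...
.**.**..
.*.***..
Generation 2: 55 live cells
***..**.
.***..*.
*.**.***
.***..**
***.**..
...**.**
*.*..***
**.**.**
*.*.*.*.
***.**..
**.****.
Generation 3: 55 live cells
***..**.
.***..*.
*.**.***
.***..**
***.**..
...**.**
*.*..***
**.**.**
*.*.*.*.
***.**..
**.****.
Generation 4: 55 live cells
***..**.
.***..*.
*.**.***
.***..**
***.**..
...**.**
*.*..***
**.**.**
*.*.*.*.
***.**..
**.****.

Cell (5,6) at generation 4: 1 -> alive

Answer: alive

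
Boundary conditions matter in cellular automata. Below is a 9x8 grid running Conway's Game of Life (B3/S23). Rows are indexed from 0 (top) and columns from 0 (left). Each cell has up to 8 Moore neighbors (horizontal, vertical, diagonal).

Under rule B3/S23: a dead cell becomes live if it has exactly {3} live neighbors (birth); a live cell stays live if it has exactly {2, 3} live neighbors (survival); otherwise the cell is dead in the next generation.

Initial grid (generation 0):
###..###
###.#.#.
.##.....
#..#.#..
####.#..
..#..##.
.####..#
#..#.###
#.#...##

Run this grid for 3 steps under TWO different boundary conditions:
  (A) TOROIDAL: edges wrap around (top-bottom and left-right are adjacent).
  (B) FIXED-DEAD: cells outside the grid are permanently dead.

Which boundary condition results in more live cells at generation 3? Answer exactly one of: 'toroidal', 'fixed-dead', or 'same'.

Answer: fixed-dead

Derivation:
Under TOROIDAL boundary, generation 3:
...#.#..
.......#
.......#
#.......
#....#.#
....##..
.....##.
..#..#..
........
Population = 14

Under FIXED-DEAD boundary, generation 3:
......#.
.......#
...#.##.
........
###.....
..#.#...
..#.###.
##......
........
Population = 16

Comparison: toroidal=14, fixed-dead=16 -> fixed-dead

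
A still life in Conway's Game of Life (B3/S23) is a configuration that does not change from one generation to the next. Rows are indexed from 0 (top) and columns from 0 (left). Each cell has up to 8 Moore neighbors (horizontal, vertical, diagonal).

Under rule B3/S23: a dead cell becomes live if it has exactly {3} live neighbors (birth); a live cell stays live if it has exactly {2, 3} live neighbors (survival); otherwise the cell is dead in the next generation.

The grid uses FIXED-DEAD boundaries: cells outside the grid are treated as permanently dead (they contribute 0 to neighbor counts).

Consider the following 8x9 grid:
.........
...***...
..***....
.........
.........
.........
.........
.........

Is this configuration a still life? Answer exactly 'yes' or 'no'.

Answer: no

Derivation:
Compute generation 1 and compare to generation 0 (given above):
Generation 1:
....*....
..*..*...
..*..*...
...*.....
.........
.........
.........
.........
Cell (0,4) differs: gen0=0 vs gen1=1 -> NOT a still life.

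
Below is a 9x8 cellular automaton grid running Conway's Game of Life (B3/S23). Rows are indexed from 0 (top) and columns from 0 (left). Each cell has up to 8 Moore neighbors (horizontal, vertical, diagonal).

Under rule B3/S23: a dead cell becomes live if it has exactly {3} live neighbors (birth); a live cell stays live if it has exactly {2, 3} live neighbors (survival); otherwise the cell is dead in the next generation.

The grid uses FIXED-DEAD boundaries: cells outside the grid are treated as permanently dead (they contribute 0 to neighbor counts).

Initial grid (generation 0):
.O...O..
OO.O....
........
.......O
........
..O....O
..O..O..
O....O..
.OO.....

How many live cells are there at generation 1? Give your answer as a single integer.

Simulating step by step:
Generation 0 (given above): 14 live cells
Generation 1: 10 live cells
OOO.....
OOO.....
........
........
........
........
.O....O.
..O.....
.O......
Population at generation 1: 10

Answer: 10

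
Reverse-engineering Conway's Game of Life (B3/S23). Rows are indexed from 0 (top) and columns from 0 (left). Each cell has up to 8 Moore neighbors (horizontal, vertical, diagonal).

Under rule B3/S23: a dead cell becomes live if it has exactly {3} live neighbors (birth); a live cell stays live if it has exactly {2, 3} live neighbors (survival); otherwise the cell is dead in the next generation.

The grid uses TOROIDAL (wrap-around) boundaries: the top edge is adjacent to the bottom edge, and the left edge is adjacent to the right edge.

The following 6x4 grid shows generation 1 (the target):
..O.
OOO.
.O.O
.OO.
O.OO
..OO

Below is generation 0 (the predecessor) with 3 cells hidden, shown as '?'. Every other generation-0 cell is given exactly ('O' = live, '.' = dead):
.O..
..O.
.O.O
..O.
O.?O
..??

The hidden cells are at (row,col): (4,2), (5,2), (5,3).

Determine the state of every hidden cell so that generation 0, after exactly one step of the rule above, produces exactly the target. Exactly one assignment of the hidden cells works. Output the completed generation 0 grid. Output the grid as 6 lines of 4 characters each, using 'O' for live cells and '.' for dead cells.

Hidden generation-0 cells (in order): (4,2), (5,2), (5,3).
A hidden cell only influences target cells in its own 3x3 neighborhood. Try each of the 2^3 = 8 assignments, step the completed generation 0 forward once under B3/S23, and compare with the target:
  (4,2)=. (5,2)=. (5,3)=. -> step gives (0,2)='.' but target has 'O' -> reject
  (4,2)=. (5,2)=. (5,3)=O -> step reproduces the target at every cell -> ACCEPT
  (4,2)=. (5,2)=O (5,3)=. -> step gives (0,1)='O' but target has '.' -> reject
  (4,2)=. (5,2)=O (5,3)=O -> step gives (0,1)='O' but target has '.' -> reject
  (4,2)=O (5,2)=. (5,3)=. -> step gives (0,2)='.' but target has 'O' -> reject
  (4,2)=O (5,2)=. (5,3)=O -> step gives (3,1)='.' but target has 'O' -> reject
  (4,2)=O (5,2)=O (5,3)=. -> step gives (0,1)='O' but target has '.' -> reject
  (4,2)=O (5,2)=O (5,3)=O -> step gives (0,1)='O' but target has '.' -> reject
Unique solution: (4,2)=dead, (5,2)=dead, (5,3)=live.
Check: live-neighbor counts of every cell in the completed generation 0:
2132
3332
2242
4334
2233
4232
Applying B3/S23 to generation 0 with these counts gives:
..O.
OOO.
.O.O
.OO.
O.OO
..OO
which matches the target exactly.

Answer: .O..
..O.
.O.O
..O.
O..O
...O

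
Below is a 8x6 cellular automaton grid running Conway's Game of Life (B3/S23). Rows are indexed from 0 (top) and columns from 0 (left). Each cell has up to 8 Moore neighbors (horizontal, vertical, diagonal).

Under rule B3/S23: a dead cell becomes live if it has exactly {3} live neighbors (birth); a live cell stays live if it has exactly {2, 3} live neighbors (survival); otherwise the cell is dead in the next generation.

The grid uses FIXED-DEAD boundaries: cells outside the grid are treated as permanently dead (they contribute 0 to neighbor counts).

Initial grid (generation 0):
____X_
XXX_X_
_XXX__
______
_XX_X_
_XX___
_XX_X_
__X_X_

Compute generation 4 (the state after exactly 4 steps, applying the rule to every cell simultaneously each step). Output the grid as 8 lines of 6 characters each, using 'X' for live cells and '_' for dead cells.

Answer: _X_X__
X___X_
X__X__
XX____
XX____
X_X___
_X____
______

Derivation:
Simulating step by step:
Generation 0 (given above): 18 live cells
Generation 1: 12 live cells
_X_X__
X___X_
X__X__
______
_XXX__
X_____
______
_XX___
Generation 2: 12 live cells
______
XXXXX_
______
_X_X__
_XX___
_XX___
_X____
______
Generation 3: 14 live cells
_XXX__
_XXX__
X___X_
_X____
X__X__
X_____
_XX___
______
Generation 4: 13 live cells
(generation 4 grid is the final answer)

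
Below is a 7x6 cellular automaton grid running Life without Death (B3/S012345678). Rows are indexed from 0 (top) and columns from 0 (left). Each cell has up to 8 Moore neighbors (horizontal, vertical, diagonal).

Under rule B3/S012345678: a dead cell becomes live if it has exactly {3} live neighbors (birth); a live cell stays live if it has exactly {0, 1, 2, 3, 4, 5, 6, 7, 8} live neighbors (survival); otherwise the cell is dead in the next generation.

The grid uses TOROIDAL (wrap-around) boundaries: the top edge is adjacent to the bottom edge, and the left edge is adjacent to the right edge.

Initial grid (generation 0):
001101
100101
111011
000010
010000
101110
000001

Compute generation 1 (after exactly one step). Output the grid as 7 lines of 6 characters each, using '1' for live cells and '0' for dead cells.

Simulating step by step:
Generation 0 (given above): 18 live cells
Generation 1: 27 live cells
(generation 1 grid is the final answer)

Answer: 001101
100101
111011
001110
011011
111111
110001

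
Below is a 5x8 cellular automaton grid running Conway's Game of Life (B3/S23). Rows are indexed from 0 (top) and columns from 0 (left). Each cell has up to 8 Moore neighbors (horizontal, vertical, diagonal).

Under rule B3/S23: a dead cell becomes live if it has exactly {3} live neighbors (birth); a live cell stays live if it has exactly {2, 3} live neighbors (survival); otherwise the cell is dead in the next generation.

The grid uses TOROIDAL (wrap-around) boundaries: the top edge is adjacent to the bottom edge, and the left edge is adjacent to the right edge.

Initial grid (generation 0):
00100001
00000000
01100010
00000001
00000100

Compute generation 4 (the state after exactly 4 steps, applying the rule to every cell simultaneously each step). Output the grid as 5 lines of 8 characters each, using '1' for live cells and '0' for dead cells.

Answer: 00000000
00000000
00000000
00000000
00000000

Derivation:
Simulating step by step:
Generation 0 (given above): 7 live cells
Generation 1: 4 live cells
00000000
01100000
00000000
00000010
00000010
Generation 2: 0 live cells
00000000
00000000
00000000
00000000
00000000
Generation 3: 0 live cells
00000000
00000000
00000000
00000000
00000000
Generation 4: 0 live cells
(generation 4 grid is the final answer)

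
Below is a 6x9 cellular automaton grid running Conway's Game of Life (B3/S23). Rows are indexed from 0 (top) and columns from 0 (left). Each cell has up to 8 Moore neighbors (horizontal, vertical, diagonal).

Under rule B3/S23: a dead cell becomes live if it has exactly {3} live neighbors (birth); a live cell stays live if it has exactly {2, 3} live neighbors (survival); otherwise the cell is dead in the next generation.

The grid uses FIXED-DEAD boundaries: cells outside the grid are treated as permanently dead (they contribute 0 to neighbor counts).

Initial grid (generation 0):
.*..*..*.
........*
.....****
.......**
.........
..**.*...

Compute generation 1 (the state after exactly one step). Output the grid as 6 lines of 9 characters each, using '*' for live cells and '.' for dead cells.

Simulating step by step:
Generation 0 (given above): 13 live cells
Generation 1: 4 live cells
(generation 1 grid is the final answer)

Answer: .........
.....*..*
......*..
........*
.........
.........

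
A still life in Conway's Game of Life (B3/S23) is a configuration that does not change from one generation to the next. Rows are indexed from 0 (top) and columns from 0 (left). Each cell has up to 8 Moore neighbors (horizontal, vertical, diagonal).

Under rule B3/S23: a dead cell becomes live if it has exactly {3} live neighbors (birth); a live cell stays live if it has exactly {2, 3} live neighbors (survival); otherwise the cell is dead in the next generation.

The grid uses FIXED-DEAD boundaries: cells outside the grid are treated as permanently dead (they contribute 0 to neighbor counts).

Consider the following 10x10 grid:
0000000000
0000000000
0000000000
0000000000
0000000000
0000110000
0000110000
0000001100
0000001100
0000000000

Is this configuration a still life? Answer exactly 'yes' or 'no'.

Answer: no

Derivation:
Compute generation 1 and compare to generation 0 (given above):
Generation 1:
0000000000
0000000000
0000000000
0000000000
0000000000
0000110000
0000100000
0000000100
0000001100
0000000000
Cell (6,5) differs: gen0=1 vs gen1=0 -> NOT a still life.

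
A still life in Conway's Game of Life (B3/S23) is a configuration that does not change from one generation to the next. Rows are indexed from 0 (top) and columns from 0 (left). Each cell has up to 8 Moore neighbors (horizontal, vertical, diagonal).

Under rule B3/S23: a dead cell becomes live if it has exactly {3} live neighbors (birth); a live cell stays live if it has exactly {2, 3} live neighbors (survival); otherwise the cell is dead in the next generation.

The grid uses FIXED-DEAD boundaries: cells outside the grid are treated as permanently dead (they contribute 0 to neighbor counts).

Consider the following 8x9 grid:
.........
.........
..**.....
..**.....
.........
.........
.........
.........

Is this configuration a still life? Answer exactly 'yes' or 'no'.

Answer: yes

Derivation:
Compute generation 1 and compare to generation 0 (given above):
Generation 1:
.........
.........
..**.....
..**.....
.........
.........
.........
.........
The grids are IDENTICAL -> still life.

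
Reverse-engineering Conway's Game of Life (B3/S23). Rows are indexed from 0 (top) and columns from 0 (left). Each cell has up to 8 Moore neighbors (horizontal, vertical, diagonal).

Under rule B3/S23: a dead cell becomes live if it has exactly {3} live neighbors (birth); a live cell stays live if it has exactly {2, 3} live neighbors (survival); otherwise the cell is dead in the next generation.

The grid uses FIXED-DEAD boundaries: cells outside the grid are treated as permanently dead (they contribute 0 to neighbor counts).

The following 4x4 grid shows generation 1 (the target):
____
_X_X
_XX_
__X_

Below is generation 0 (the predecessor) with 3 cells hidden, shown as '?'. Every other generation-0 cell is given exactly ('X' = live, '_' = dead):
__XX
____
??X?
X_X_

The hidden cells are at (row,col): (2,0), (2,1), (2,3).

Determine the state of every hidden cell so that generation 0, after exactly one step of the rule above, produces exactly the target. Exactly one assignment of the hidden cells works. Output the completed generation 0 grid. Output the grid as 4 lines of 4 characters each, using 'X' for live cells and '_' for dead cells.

Answer: __XX
____
_XX_
X_X_

Derivation:
Hidden generation-0 cells (in order): (2,0), (2,1), (2,3).
A hidden cell only influences target cells in its own 3x3 neighborhood. Try each of the 2^3 = 8 assignments, step the completed generation 0 forward once under B3/S23, and compare with the target:
  (2,0)=_ (2,1)=_ (2,3)=_ -> step gives (1,1)='_' but target has 'X' -> reject
  (2,0)=_ (2,1)=_ (2,3)=X -> step gives (1,1)='_' but target has 'X' -> reject
  (2,0)=_ (2,1)=X (2,3)=_ -> step reproduces the target at every cell -> ACCEPT
  (2,0)=_ (2,1)=X (2,3)=X -> step gives (1,3)='_' but target has 'X' -> reject
  (2,0)=X (2,1)=_ (2,3)=_ -> step gives (1,2)='X' but target has '_' -> reject
  (2,0)=X (2,1)=_ (2,3)=X -> step gives (1,3)='_' but target has 'X' -> reject
  (2,0)=X (2,1)=X (2,3)=_ -> step gives (1,1)='_' but target has 'X' -> reject
  (2,0)=X (2,1)=X (2,3)=X -> step gives (1,1)='_' but target has 'X' -> reject
Unique solution: (2,0)=dead, (2,1)=live, (2,3)=dead.
Check: live-neighbor counts of every cell in the completed generation 0:
0111
1343
2322
1422
Applying B3/S23 to generation 0 with these counts gives:
____
_X_X
_XX_
__X_
which matches the target exactly.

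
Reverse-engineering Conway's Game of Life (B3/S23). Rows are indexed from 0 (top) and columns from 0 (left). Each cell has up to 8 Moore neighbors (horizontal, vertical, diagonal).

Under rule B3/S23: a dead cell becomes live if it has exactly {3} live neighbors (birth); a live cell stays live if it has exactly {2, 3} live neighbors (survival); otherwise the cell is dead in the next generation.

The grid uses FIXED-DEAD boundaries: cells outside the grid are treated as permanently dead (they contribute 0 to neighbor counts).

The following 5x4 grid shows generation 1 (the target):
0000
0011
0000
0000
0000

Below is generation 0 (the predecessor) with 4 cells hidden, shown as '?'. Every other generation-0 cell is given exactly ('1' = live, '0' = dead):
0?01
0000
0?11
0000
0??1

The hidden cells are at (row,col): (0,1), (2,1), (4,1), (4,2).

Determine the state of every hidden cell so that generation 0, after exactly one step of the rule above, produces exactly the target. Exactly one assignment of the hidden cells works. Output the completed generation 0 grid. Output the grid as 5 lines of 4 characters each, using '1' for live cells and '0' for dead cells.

Answer: 0001
0000
0011
0000
0011

Derivation:
Hidden generation-0 cells (in order): (0,1), (2,1), (4,1), (4,2).
A hidden cell only influences target cells in its own 3x3 neighborhood. Try each of the 2^4 = 16 assignments, step the completed generation 0 forward once under B3/S23, and compare with the target:
  (0,1)=0 (2,1)=0 (4,1)=0 (4,2)=0 -> step gives (3,2)='1' but target has '0' -> reject
  (0,1)=0 (2,1)=0 (4,1)=0 (4,2)=1 -> step reproduces the target at every cell -> ACCEPT
  (0,1)=0 (2,1)=0 (4,1)=1 (4,2)=0 -> step gives (3,3)='1' but target has '0' -> reject
  (0,1)=0 (2,1)=0 (4,1)=1 (4,2)=1 -> step gives (3,1)='1' but target has '0' -> reject
  (0,1)=0 (2,1)=1 (4,1)=0 (4,2)=0 -> step gives (1,2)='0' but target has '1' -> reject
  (0,1)=0 (2,1)=1 (4,1)=0 (4,2)=1 -> step gives (1,2)='0' but target has '1' -> reject
  (0,1)=0 (2,1)=1 (4,1)=1 (4,2)=0 -> step gives (1,2)='0' but target has '1' -> reject
  (0,1)=0 (2,1)=1 (4,1)=1 (4,2)=1 -> step gives (1,2)='0' but target has '1' -> reject
  (0,1)=1 (2,1)=0 (4,1)=0 (4,2)=0 -> step gives (1,2)='0' but target has '1' -> reject
  (0,1)=1 (2,1)=0 (4,1)=0 (4,2)=1 -> step gives (1,2)='0' but target has '1' -> reject
  (0,1)=1 (2,1)=0 (4,1)=1 (4,2)=0 -> step gives (1,2)='0' but target has '1' -> reject
  (0,1)=1 (2,1)=0 (4,1)=1 (4,2)=1 -> step gives (1,2)='0' but target has '1' -> reject
  (0,1)=1 (2,1)=1 (4,1)=0 (4,2)=0 -> step gives (1,1)='1' but target has '0' -> reject
  (0,1)=1 (2,1)=1 (4,1)=0 (4,2)=1 -> step gives (1,1)='1' but target has '0' -> reject
  (0,1)=1 (2,1)=1 (4,1)=1 (4,2)=0 -> step gives (1,1)='1' but target has '0' -> reject
  (0,1)=1 (2,1)=1 (4,1)=1 (4,2)=1 -> step gives (1,1)='1' but target has '0' -> reject
Unique solution: (0,1)=dead, (2,1)=dead, (4,1)=dead, (4,2)=live.
Check: live-neighbor counts of every cell in the completed generation 0:
0010
0133
0111
0244
0111
Applying B3/S23 to generation 0 with these counts gives:
0000
0011
0000
0000
0000
which matches the target exactly.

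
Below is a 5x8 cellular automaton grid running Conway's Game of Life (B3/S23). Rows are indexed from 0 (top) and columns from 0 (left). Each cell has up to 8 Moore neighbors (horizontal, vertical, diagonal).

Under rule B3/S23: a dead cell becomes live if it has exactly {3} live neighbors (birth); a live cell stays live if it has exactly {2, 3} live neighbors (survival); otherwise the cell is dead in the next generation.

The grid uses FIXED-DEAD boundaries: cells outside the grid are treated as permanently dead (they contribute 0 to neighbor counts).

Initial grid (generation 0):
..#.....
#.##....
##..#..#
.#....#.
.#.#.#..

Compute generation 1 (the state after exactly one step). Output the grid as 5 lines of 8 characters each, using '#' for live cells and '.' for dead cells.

Simulating step by step:
Generation 0 (given above): 13 live cells
Generation 1: 13 live cells
(generation 1 grid is the final answer)

Answer: .###....
#.##....
#..#....
.#..###.
..#.....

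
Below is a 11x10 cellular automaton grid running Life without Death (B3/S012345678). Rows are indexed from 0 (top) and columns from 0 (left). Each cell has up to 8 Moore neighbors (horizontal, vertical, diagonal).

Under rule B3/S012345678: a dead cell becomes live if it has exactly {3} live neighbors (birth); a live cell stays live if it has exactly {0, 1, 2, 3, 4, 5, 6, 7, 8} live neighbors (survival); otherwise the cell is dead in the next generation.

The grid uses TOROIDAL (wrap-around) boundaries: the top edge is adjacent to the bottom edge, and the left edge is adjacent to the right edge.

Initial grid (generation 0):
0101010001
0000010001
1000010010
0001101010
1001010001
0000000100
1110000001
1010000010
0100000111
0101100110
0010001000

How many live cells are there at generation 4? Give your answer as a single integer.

Simulating step by step:
Generation 0 (given above): 36 live cells
Generation 1: 62 live cells
1111111001
0000011011
1000011110
1001101110
1001011111
0010000110
1110000011
1010000110
0101000111
1101101111
1110011110
Generation 2: 71 live cells
1111111001
0011011011
1000011110
1101101110
1111011111
0011000110
1111000011
1011000110
0101100111
1101101111
1110011110
Generation 3: 73 live cells
1111111001
0011011011
1000011110
1101101110
1111011111
0011000110
1111100011
1011000110
0101110111
1101101111
1110011110
Generation 4: 76 live cells
1111111001
0011011011
1000011110
1101101110
1111011111
0011010110
1111100011
1011011110
0101110111
1101101111
1110011110
Population at generation 4: 76

Answer: 76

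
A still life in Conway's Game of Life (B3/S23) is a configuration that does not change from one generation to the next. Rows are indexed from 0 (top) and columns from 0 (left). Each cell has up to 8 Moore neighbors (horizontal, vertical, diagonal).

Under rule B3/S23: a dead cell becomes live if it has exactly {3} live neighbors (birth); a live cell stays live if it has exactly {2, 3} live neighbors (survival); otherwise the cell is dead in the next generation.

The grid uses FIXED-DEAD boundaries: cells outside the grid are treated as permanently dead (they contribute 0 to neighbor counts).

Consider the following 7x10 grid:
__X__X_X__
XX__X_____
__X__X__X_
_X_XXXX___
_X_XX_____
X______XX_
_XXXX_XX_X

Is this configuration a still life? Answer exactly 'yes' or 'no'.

Compute generation 1 and compare to generation 0 (given above):
Generation 1:
_X________
_XXXXXX___
X_X___X___
_X____X___
XX_X__XX__
X____XXXX_
_XXX__XX__
Cell (0,1) differs: gen0=0 vs gen1=1 -> NOT a still life.

Answer: no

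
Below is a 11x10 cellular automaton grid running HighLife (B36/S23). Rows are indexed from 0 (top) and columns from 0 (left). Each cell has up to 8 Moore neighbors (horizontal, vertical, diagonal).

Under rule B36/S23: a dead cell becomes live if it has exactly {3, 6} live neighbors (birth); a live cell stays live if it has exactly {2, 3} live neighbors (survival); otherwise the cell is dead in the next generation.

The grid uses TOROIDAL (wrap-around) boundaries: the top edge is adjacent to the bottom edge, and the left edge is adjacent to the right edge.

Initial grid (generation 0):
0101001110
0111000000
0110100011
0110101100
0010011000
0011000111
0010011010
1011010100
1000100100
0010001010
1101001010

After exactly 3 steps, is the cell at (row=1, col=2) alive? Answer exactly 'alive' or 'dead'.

Answer: alive

Derivation:
Simulating step by step:
Generation 0 (given above): 46 live cells
Generation 1: 50 live cells
0001101011
0000100001
0001110110
1000101110
0000110000
0111100011
0000010000
0011010111
0010110111
1011011010
1101011010
Generation 2: 39 live cells
0011001010
0000001001
0001000000
0000010011
1110001000
0011000000
1100011100
0011010101
1001001000
1000100101
1100100111
Generation 3: 52 live cells
0111011000
0011000100
0000000011
1110000001
1111000001
0101010100
1100010110
0011011111
1111011100
0001111100
0110111000

Cell (1,2) at generation 3: 1 -> alive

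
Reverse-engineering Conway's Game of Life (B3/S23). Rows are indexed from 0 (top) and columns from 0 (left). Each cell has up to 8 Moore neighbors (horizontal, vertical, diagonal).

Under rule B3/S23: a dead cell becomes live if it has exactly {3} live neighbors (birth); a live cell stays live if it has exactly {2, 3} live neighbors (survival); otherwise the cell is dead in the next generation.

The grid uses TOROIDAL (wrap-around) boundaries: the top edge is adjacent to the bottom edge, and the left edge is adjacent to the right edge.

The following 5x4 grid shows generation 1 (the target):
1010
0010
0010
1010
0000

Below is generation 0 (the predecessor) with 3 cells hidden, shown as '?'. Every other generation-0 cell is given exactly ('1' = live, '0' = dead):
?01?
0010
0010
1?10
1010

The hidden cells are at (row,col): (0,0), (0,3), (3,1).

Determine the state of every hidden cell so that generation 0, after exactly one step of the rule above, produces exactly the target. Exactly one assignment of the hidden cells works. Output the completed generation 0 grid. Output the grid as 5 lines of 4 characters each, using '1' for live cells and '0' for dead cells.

Hidden generation-0 cells (in order): (0,0), (0,3), (3,1).
A hidden cell only influences target cells in its own 3x3 neighborhood. Try each of the 2^3 = 8 assignments, step the completed generation 0 forward once under B3/S23, and compare with the target:
  (0,0)=0 (0,3)=0 (3,1)=0 -> step gives (0,0)='0' but target has '1' -> reject
  (0,0)=0 (0,3)=0 (3,1)=1 -> step gives (0,0)='0' but target has '1' -> reject
  (0,0)=0 (0,3)=1 (3,1)=0 -> step gives (0,0)='0' but target has '1' -> reject
  (0,0)=0 (0,3)=1 (3,1)=1 -> step gives (0,0)='0' but target has '1' -> reject
  (0,0)=1 (0,3)=0 (3,1)=0 -> step gives (0,0)='0' but target has '1' -> reject
  (0,0)=1 (0,3)=0 (3,1)=1 -> step gives (0,0)='0' but target has '1' -> reject
  (0,0)=1 (0,3)=1 (3,1)=0 -> step gives (3,0)='0' but target has '1' -> reject
  (0,0)=1 (0,3)=1 (3,1)=1 -> step reproduces the target at every cell -> ACCEPT
Unique solution: (0,0)=live, (0,3)=live, (3,1)=live.
Check: live-neighbor counts of every cell in the completed generation 0:
2535
2435
2534
2535
4747
Applying B3/S23 to generation 0 with these counts gives:
1010
0010
0010
1010
0000
which matches the target exactly.

Answer: 1011
0010
0010
1110
1010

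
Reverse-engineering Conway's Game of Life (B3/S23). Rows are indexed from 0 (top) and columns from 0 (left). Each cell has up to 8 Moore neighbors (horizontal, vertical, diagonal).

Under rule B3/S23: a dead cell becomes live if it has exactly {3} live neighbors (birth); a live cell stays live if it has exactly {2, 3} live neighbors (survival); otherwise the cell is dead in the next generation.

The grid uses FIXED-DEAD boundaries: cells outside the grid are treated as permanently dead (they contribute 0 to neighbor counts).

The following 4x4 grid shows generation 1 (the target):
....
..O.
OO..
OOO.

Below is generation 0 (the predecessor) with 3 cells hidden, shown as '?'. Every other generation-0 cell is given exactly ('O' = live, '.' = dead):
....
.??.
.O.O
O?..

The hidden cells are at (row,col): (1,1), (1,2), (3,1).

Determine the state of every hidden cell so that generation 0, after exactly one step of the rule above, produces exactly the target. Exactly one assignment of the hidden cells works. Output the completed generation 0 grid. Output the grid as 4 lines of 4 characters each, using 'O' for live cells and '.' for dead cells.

Hidden generation-0 cells (in order): (1,1), (1,2), (3,1).
A hidden cell only influences target cells in its own 3x3 neighborhood. Try each of the 2^3 = 8 assignments, step the completed generation 0 forward once under B3/S23, and compare with the target:
  (1,1)=. (1,2)=. (3,1)=. -> step gives (1,2)='.' but target has 'O' -> reject
  (1,1)=. (1,2)=. (3,1)=O -> step gives (1,2)='.' but target has 'O' -> reject
  (1,1)=. (1,2)=O (3,1)=. -> step gives (2,0)='.' but target has 'O' -> reject
  (1,1)=. (1,2)=O (3,1)=O -> step reproduces the target at every cell -> ACCEPT
  (1,1)=O (1,2)=. (3,1)=. -> step gives (2,2)='O' but target has '.' -> reject
  (1,1)=O (1,2)=. (3,1)=O -> step gives (2,0)='.' but target has 'O' -> reject
  (1,1)=O (1,2)=O (3,1)=. -> step gives (1,1)='O' but target has '.' -> reject
  (1,1)=O (1,2)=O (3,1)=O -> step gives (1,1)='O' but target has '.' -> reject
Unique solution: (1,1)=dead, (1,2)=live, (3,1)=live.
Check: live-neighbor counts of every cell in the completed generation 0:
0111
1222
3341
2231
Applying B3/S23 to generation 0 with these counts gives:
....
..O.
OO..
OOO.
which matches the target exactly.

Answer: ....
..O.
.O.O
OO..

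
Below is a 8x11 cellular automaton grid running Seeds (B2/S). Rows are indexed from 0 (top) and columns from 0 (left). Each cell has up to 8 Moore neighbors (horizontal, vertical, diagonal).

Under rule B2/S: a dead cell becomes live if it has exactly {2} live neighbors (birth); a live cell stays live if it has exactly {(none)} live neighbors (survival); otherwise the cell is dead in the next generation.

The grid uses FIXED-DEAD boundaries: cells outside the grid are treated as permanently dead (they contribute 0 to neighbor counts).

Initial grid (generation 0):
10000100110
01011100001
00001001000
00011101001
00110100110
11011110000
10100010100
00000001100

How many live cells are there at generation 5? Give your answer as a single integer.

Simulating step by step:
Generation 0 (given above): 33 live cells
Generation 1: 17 live cells
01110010001
10100001000
00000000111
00000000000
10000000001
00000000000
00000000010
01000010010
Generation 2: 12 live cells
10000001000
00000010000
01000001000
00000000100
00000000000
00000000011
00000000101
00000000101
Generation 3: 12 live cells
00000010000
11000000100
00000010100
00000001000
00000000101
00000000100
00000001000
00000001000
Generation 4: 13 live cells
11000001000
00000110010
11000000010
00000010000
00000000000
00000000000
00000010000
00000010100
Generation 5: 12 live cells
00000100100
00100001001
00000001101
11000000000
00000000000
00000000000
00000100000
00000100000
Population at generation 5: 12

Answer: 12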